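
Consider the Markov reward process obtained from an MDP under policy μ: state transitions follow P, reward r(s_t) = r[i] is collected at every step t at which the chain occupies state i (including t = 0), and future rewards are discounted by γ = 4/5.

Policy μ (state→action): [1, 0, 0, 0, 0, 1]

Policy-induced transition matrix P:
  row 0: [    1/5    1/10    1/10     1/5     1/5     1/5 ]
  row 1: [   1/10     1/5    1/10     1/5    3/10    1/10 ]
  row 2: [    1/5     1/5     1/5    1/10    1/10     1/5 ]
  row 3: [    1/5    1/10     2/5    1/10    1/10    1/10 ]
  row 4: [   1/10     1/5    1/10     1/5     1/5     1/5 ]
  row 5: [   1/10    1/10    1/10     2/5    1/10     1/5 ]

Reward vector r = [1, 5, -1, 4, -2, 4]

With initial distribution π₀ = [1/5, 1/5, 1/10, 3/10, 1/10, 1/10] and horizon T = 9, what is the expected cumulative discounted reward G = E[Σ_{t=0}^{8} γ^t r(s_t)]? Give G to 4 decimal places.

G = 8.4806

t=0: π = [0.2000, 0.2000, 0.1000, 0.3000, 0.1000, 0.1000], E[r] = 2.5000, γ^t·E[r] = 2.500000, running G = 2.500000
t=1: π = [0.1600, 0.1400, 0.2000, 0.1800, 0.1700, 0.1500], E[r] = 1.6400, γ^t·E[r] = 1.312000, running G = 3.812000
t=2: π = [0.1540, 0.1510, 0.1740, 0.1920, 0.1610, 0.1680], E[r] = 1.8530, γ^t·E[r] = 1.185920, running G = 4.997920
t=3: π = [0.1520, 0.1486, 0.1750, 0.1970, 0.1617, 0.1657], E[r] = 1.8474, γ^t·E[r] = 0.945869, running G = 5.943789
t=4: π = [0.1524, 0.1485, 0.1766, 0.1959, 0.1611, 0.1654], E[r] = 1.8418, γ^t·E[r] = 0.754397, running G = 6.698186
t=5: π = [0.1525, 0.1486, 0.1764, 0.1958, 0.1611, 0.1656], E[r] = 1.8426, γ^t·E[r] = 0.603783, running G = 7.301969
t=6: π = [0.1525, 0.1486, 0.1764, 0.1959, 0.1611, 0.1656], E[r] = 1.8427, γ^t·E[r] = 0.483061, running G = 7.785031
t=7: π = [0.1525, 0.1486, 0.1764, 0.1959, 0.1611, 0.1656], E[r] = 1.8427, γ^t·E[r] = 0.386441, running G = 8.171471
t=8: π = [0.1525, 0.1486, 0.1764, 0.1959, 0.1611, 0.1656], E[r] = 1.8427, γ^t·E[r] = 0.309152, running G = 8.480623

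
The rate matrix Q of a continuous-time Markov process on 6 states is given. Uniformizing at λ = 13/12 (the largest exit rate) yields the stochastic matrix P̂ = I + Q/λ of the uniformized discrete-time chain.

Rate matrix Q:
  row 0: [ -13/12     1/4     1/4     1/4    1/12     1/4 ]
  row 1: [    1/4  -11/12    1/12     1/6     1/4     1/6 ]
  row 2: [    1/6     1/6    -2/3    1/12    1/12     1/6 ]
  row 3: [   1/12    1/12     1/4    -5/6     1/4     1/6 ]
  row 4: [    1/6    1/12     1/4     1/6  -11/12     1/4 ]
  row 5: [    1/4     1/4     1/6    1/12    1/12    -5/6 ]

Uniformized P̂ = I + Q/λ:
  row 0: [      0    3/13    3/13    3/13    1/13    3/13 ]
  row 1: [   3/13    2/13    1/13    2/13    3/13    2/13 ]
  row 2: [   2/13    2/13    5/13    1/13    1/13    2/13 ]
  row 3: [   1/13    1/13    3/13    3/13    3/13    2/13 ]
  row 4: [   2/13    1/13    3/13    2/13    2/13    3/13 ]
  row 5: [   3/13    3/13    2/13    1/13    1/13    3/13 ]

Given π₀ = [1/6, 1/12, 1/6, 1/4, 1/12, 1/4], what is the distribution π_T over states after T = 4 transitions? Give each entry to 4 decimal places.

t=0: π = [0.1667, 0.0833, 0.1667, 0.2500, 0.0833, 0.2500]
t=1: π = [0.1346, 0.1603, 0.2244, 0.1538, 0.1346, 0.1923]
t=2: π = [0.1484, 0.1568, 0.2258, 0.1440, 0.1356, 0.1893]
t=3: π = [0.1466, 0.1583, 0.2268, 0.1444, 0.1336, 0.1903]
t=4: π = [0.1470, 0.1584, 0.2267, 0.1441, 0.1338, 0.1900]

π = [0.1470, 0.1584, 0.2267, 0.1441, 0.1338, 0.1900]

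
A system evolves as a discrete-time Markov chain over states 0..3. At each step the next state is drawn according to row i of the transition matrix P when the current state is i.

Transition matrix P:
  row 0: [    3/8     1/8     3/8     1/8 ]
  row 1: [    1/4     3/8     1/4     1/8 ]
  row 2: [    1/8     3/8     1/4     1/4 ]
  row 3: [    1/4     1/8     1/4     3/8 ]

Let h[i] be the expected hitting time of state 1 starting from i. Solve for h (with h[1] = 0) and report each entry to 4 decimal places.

h = [4.9438, 0.0000, 3.8652, 5.1236]

First-step conditioning: h[1] = 0; for i ≠ 1, h[i] = 1 + Σ_k P[i][k]·h[k].
  h[0] = 1 + 3/8·h[0] + 3/8·h[2] + 1/8·h[3]
  h[2] = 1 + 1/8·h[0] + 1/4·h[2] + 1/4·h[3]
  h[3] = 1 + 1/4·h[0] + 1/4·h[2] + 3/8·h[3]
Solving the 3×3 linear system over states ≠ 1 gives exactly h = [440/89, 0, 344/89, 456/89] (h[1] = 0 is the target).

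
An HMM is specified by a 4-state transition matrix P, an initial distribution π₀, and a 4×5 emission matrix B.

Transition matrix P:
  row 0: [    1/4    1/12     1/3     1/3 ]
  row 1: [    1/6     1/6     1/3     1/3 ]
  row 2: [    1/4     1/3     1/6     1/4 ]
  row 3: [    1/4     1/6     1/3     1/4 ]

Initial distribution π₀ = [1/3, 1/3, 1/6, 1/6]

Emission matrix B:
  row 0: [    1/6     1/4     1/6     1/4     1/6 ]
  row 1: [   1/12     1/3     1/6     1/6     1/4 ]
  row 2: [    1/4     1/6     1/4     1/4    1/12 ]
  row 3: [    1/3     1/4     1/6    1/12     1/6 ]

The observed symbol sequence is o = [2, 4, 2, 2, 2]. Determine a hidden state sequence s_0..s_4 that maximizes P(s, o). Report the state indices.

t=0: δ = [5.556e-02, 5.556e-02, 4.167e-02, 2.778e-02]  (obs o_0=2)
t=1: δ = [2.315e-03, 3.472e-03, 1.543e-03, 3.086e-03]  ψ = [0, 2, 0, 0]  (obs o_1=4)
t=2: δ = [1.286e-04, 9.645e-05, 2.894e-04, 1.929e-04]  ψ = [3, 1, 1, 1]  (obs o_2=2)
t=3: δ = [1.206e-05, 1.608e-05, 1.608e-05, 1.206e-05]  ψ = [2, 2, 3, 2]  (obs o_3=2)
t=4: δ = [6.698e-07, 8.931e-07, 1.340e-06, 8.931e-07]  ψ = [2, 2, 1, 1]  (obs o_4=2)
backtrack: best end state = 2; path = [2, 1, 2, 1, 2]

path = [2, 1, 2, 1, 2]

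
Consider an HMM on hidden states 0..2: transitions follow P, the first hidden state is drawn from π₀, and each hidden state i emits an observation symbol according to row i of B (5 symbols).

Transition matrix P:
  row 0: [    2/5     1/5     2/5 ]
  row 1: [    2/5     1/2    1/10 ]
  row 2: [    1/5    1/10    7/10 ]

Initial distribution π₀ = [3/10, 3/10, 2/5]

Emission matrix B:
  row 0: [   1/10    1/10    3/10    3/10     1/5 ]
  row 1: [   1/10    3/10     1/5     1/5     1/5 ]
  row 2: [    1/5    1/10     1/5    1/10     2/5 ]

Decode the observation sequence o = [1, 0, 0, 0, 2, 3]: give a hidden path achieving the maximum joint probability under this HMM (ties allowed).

t=0: δ = [3.000e-02, 9.000e-02, 4.000e-02]  (obs o_0=1)
t=1: δ = [3.600e-03, 4.500e-03, 5.600e-03]  ψ = [1, 1, 2]  (obs o_1=0)
t=2: δ = [1.800e-04, 2.250e-04, 7.840e-04]  ψ = [1, 1, 2]  (obs o_2=0)
t=3: δ = [1.568e-05, 1.125e-05, 1.098e-04]  ψ = [2, 1, 2]  (obs o_3=0)
t=4: δ = [6.586e-06, 2.195e-06, 1.537e-05]  ψ = [2, 2, 2]  (obs o_4=2)
t=5: δ = [9.220e-07, 3.073e-07, 1.076e-06]  ψ = [2, 2, 2]  (obs o_5=3)
backtrack: best end state = 2; path = [2, 2, 2, 2, 2, 2]

path = [2, 2, 2, 2, 2, 2]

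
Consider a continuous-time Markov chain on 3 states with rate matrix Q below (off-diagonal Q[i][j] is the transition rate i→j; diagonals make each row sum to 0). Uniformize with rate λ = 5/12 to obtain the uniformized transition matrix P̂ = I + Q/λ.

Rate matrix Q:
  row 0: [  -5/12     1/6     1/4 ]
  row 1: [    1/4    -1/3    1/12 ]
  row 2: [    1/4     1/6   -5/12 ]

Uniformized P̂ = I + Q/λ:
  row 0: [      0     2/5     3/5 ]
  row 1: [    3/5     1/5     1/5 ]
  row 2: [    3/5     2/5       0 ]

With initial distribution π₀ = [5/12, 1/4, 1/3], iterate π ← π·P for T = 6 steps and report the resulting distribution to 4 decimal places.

π = [0.3769, 0.3333, 0.2897]

t=0: π = [0.4167, 0.2500, 0.3333]
t=1: π = [0.3500, 0.3500, 0.3000]
t=2: π = [0.3900, 0.3300, 0.2800]
t=3: π = [0.3660, 0.3340, 0.3000]
t=4: π = [0.3804, 0.3332, 0.2864]
t=5: π = [0.3718, 0.3334, 0.2949]
t=6: π = [0.3769, 0.3333, 0.2897]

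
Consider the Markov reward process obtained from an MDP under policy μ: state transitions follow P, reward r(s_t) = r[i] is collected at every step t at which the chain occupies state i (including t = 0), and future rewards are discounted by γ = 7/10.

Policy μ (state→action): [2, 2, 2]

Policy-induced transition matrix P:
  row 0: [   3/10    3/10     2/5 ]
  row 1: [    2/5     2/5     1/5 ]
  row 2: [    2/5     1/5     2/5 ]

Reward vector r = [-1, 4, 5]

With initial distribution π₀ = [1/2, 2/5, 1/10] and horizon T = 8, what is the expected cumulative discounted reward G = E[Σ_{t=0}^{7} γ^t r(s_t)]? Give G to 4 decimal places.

G = 7.0277

t=0: π = [0.5000, 0.4000, 0.1000], E[r] = 1.6000, γ^t·E[r] = 1.600000, running G = 1.600000
t=1: π = [0.3500, 0.3300, 0.3200], E[r] = 2.5700, γ^t·E[r] = 1.799000, running G = 3.399000
t=2: π = [0.3650, 0.3010, 0.3340], E[r] = 2.5090, γ^t·E[r] = 1.229410, running G = 4.628410
t=3: π = [0.3635, 0.2967, 0.3398], E[r] = 2.5223, γ^t·E[r] = 0.865149, running G = 5.493559
t=4: π = [0.3637, 0.2957, 0.3407], E[r] = 2.5224, γ^t·E[r] = 0.605631, running G = 6.099190
t=5: π = [0.3636, 0.2955, 0.3409], E[r] = 2.5227, γ^t·E[r] = 0.423988, running G = 6.523178
t=6: π = [0.3636, 0.2955, 0.3409], E[r] = 2.5227, γ^t·E[r] = 0.296795, running G = 6.819973
t=7: π = [0.3636, 0.2955, 0.3409], E[r] = 2.5227, γ^t·E[r] = 0.207757, running G = 7.027730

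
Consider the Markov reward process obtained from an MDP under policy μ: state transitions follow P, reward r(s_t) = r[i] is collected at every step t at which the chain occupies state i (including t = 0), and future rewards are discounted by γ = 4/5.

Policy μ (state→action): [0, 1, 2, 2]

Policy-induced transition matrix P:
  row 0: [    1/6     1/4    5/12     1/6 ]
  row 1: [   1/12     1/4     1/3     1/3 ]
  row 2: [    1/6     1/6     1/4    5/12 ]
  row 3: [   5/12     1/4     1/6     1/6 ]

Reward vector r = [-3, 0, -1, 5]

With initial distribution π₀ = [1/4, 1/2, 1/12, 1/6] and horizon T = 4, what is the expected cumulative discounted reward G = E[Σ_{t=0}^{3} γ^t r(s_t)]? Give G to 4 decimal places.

G = 0.9760

t=0: π = [0.2500, 0.5000, 0.0833, 0.1667], E[r] = 0.0000, γ^t·E[r] = 0.000000, running G = 0.000000
t=1: π = [0.1667, 0.2431, 0.3194, 0.2708], E[r] = 0.5347, γ^t·E[r] = 0.427778, running G = 0.427778
t=2: π = [0.2141, 0.2234, 0.2755, 0.2870], E[r] = 0.5174, γ^t·E[r] = 0.331111, running G = 0.758889
t=3: π = [0.2198, 0.2270, 0.2804, 0.2728], E[r] = 0.4240, γ^t·E[r] = 0.217086, running G = 0.975975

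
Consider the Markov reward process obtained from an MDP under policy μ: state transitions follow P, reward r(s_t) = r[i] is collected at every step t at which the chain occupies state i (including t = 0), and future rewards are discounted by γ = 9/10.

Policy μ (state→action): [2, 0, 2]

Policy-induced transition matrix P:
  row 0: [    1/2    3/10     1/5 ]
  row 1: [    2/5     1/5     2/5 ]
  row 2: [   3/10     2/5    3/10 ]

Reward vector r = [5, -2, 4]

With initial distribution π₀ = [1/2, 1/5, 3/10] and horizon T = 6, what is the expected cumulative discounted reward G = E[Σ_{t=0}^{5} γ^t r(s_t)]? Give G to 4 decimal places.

t=0: π = [0.5000, 0.2000, 0.3000], E[r] = 3.3000, γ^t·E[r] = 3.300000, running G = 3.300000
t=1: π = [0.4200, 0.3100, 0.2700], E[r] = 2.5600, γ^t·E[r] = 2.304000, running G = 5.604000
t=2: π = [0.4150, 0.2960, 0.2890], E[r] = 2.6390, γ^t·E[r] = 2.137590, running G = 7.741590
t=3: π = [0.4126, 0.2993, 0.2881], E[r] = 2.6168, γ^t·E[r] = 1.907647, running G = 9.649237
t=4: π = [0.4125, 0.2989, 0.2887], E[r] = 2.6192, γ^t·E[r] = 1.718437, running G = 11.367675
t=5: π = [0.4124, 0.2990, 0.2886], E[r] = 2.6185, γ^t·E[r] = 1.546200, running G = 12.913875

G = 12.9139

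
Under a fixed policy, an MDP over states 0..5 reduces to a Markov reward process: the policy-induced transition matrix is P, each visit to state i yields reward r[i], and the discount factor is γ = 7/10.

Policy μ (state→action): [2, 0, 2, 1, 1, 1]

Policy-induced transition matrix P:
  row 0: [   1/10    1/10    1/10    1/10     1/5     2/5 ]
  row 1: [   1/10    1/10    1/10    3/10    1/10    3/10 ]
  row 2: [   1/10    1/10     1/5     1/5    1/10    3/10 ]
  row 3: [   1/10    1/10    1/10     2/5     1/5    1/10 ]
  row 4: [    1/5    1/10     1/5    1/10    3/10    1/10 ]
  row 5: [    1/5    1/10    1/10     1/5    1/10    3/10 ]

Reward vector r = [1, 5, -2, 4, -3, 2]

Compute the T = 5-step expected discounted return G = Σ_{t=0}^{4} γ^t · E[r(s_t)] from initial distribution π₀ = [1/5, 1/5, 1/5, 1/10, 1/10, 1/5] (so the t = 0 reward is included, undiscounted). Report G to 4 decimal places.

G = 3.5710

t=0: π = [0.2000, 0.2000, 0.2000, 0.1000, 0.1000, 0.2000], E[r] = 1.3000, γ^t·E[r] = 1.300000, running G = 1.300000
t=1: π = [0.1300, 0.1000, 0.1300, 0.2100, 0.1500, 0.2800], E[r] = 1.3200, γ^t·E[r] = 0.924000, running G = 2.224000
t=2: π = [0.1430, 0.1000, 0.1280, 0.2240, 0.1640, 0.2410], E[r] = 1.2730, γ^t·E[r] = 0.623770, running G = 2.847770
t=3: π = [0.1405, 0.1000, 0.1292, 0.2241, 0.1695, 0.2367], E[r] = 1.2434, γ^t·E[r] = 0.426486, running G = 3.274256
t=4: π = [0.1406, 0.1000, 0.1299, 0.2238, 0.1704, 0.2353], E[r] = 1.2357, γ^t·E[r] = 0.296701, running G = 3.570957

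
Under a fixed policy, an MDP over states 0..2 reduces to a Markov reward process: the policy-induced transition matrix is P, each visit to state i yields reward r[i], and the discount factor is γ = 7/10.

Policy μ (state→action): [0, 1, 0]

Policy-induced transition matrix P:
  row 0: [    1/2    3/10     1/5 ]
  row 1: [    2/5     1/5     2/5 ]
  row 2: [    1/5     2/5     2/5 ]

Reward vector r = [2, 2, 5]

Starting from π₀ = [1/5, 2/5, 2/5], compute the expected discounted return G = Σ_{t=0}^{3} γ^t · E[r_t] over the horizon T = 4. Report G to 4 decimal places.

G = 7.8471

t=0: π = [0.2000, 0.4000, 0.4000], E[r] = 3.2000, γ^t·E[r] = 3.200000, running G = 3.200000
t=1: π = [0.3400, 0.3000, 0.3600], E[r] = 3.0800, γ^t·E[r] = 2.156000, running G = 5.356000
t=2: π = [0.3620, 0.3060, 0.3320], E[r] = 2.9960, γ^t·E[r] = 1.468040, running G = 6.824040
t=3: π = [0.3698, 0.3026, 0.3276], E[r] = 2.9828, γ^t·E[r] = 1.023100, running G = 7.847140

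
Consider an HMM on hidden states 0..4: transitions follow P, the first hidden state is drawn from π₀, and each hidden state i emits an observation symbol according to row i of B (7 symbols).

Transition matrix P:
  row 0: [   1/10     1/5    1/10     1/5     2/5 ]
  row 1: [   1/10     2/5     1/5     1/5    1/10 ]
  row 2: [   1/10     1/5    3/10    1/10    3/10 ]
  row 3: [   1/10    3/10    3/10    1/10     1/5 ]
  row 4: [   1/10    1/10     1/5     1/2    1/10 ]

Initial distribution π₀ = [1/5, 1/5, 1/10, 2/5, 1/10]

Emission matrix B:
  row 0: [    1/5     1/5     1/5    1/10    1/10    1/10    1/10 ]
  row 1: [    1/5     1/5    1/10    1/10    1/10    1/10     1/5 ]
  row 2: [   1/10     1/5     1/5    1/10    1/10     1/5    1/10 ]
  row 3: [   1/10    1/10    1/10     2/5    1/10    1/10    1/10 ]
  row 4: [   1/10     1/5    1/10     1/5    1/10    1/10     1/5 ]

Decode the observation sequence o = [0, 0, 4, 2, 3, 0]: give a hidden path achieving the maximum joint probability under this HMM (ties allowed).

path = [1, 1, 1, 1, 3, 1]

t=0: δ = [4.000e-02, 4.000e-02, 1.000e-02, 4.000e-02, 1.000e-02]  (obs o_0=0)
t=1: δ = [8.000e-04, 3.200e-03, 1.200e-03, 8.000e-04, 1.600e-03]  ψ = [0, 1, 3, 0, 0]  (obs o_1=0)
t=2: δ = [3.200e-05, 1.280e-04, 6.400e-05, 8.000e-05, 3.600e-05]  ψ = [1, 1, 1, 4, 2]  (obs o_2=4)
t=3: δ = [2.560e-06, 5.120e-06, 5.120e-06, 2.560e-06, 1.920e-06]  ψ = [1, 1, 1, 1, 2]  (obs o_3=2)
t=4: δ = [5.120e-08, 2.048e-07, 1.536e-07, 4.096e-07, 3.072e-07]  ψ = [1, 1, 2, 1, 2]  (obs o_4=3)
t=5: δ = [8.192e-09, 2.458e-08, 1.229e-08, 1.536e-08, 8.192e-09]  ψ = [3, 3, 3, 4, 3]  (obs o_5=0)
backtrack: best end state = 1; path = [1, 1, 1, 1, 3, 1]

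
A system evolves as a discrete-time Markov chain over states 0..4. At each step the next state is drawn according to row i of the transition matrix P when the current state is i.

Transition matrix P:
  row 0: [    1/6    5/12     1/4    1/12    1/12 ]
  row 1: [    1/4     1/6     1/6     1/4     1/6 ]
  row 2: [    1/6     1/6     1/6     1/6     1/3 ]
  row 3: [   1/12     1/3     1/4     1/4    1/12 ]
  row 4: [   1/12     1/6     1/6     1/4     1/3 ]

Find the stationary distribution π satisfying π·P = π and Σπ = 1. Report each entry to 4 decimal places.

Balance equations π_j = Σ_i π_i·P[i][j]:
  π_0 = 1/6·π_0 + 1/4·π_1 + 1/6·π_2 + 1/12·π_3 + 1/12·π_4
  π_1 = 5/12·π_0 + 1/6·π_1 + 1/6·π_2 + 1/3·π_3 + 1/6·π_4
  π_2 = 1/4·π_0 + 1/6·π_1 + 1/6·π_2 + 1/4·π_3 + 1/6·π_4
  π_3 = 1/12·π_0 + 1/4·π_1 + 1/6·π_2 + 1/4·π_3 + 1/4·π_4
  normalize: π_0 + π_1 + π_2 + π_3 + π_4 = 1
Solving the linear system gives exactly π = [278/1825, 437/1825, 359/1825, 76/365, 371/1825].

π = [0.1523, 0.2395, 0.1967, 0.2082, 0.2033]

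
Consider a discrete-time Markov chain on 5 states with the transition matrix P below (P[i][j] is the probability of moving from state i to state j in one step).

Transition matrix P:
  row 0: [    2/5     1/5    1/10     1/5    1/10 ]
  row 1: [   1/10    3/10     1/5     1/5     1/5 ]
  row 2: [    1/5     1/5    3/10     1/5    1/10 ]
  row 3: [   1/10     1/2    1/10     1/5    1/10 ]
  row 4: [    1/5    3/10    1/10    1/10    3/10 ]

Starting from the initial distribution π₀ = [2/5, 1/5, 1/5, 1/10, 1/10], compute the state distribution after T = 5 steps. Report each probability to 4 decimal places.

π = [0.1895, 0.3016, 0.1626, 0.1838, 0.1626]

t=0: π = [0.4000, 0.2000, 0.2000, 0.1000, 0.1000]
t=1: π = [0.2500, 0.2600, 0.1600, 0.1900, 0.1400]
t=2: π = [0.2050, 0.2970, 0.1580, 0.1860, 0.1540]
t=3: π = [0.1927, 0.3009, 0.1613, 0.1846, 0.1605]
t=4: π = [0.1900, 0.3015, 0.1624, 0.1840, 0.1622]
t=5: π = [0.1895, 0.3016, 0.1626, 0.1838, 0.1626]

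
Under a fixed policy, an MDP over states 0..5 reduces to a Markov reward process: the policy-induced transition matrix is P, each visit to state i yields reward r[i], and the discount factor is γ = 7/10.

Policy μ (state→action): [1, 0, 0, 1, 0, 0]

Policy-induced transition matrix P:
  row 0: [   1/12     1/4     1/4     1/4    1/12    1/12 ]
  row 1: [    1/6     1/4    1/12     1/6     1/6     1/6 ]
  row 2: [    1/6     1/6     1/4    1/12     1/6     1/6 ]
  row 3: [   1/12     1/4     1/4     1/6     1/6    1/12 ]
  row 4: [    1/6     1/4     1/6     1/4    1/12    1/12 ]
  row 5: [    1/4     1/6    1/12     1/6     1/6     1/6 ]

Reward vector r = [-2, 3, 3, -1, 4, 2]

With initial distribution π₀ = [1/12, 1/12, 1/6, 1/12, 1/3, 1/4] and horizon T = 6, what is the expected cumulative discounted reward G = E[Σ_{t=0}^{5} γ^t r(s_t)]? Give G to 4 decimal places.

t=0: π = [0.0833, 0.0833, 0.1667, 0.0833, 0.3333, 0.2500], E[r] = 2.3333, γ^t·E[r] = 2.333333, running G = 2.333333
t=1: π = [0.1736, 0.2153, 0.1667, 0.1875, 0.1319, 0.1250], E[r] = 1.3889, γ^t·E[r] = 0.972222, running G = 3.305556
t=2: π = [0.1470, 0.2257, 0.1823, 0.1782, 0.1412, 0.1256], E[r] = 1.5677, γ^t·E[r] = 0.768177, running G = 4.073733
t=3: π = [0.1500, 0.2243, 0.1797, 0.1755, 0.1427, 0.1278], E[r] = 1.5627, γ^t·E[r] = 0.536020, running G = 4.609753
t=4: π = [0.1502, 0.2244, 0.1794, 0.1761, 0.1423, 0.1277], E[r] = 1.5593, γ^t·E[r] = 0.374399, running G = 4.984152
t=5: π = [0.1501, 0.2244, 0.1795, 0.1761, 0.1423, 0.1276], E[r] = 1.5598, γ^t·E[r] = 0.262147, running G = 5.246299

G = 5.2463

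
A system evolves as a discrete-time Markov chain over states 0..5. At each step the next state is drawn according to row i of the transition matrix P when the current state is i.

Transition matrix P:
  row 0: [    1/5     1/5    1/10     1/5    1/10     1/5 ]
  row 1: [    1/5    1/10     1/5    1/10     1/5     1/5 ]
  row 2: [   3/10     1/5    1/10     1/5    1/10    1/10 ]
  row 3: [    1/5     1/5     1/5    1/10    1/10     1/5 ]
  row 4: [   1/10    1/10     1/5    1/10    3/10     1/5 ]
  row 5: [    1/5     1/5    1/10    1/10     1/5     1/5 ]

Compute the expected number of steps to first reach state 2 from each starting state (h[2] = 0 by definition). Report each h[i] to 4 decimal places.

h = [6.8024, 6.1770, 0.0000, 6.1840, 6.1076, 6.7947]

First-step conditioning: h[2] = 0; for i ≠ 2, h[i] = 1 + Σ_k P[i][k]·h[k].
  h[0] = 1 + 1/5·h[0] + 1/5·h[1] + 1/5·h[3] + 1/10·h[4] + 1/5·h[5]
  h[1] = 1 + 1/5·h[0] + 1/10·h[1] + 1/10·h[3] + 1/5·h[4] + 1/5·h[5]
  h[3] = 1 + 1/5·h[0] + 1/5·h[1] + 1/10·h[3] + 1/10·h[4] + 1/5·h[5]
  h[4] = 1 + 1/10·h[0] + 1/10·h[1] + 1/10·h[3] + 3/10·h[4] + 1/5·h[5]
  h[5] = 1 + 1/5·h[0] + 1/5·h[1] + 1/10·h[3] + 1/5·h[4] + 1/5·h[5]
Solving the 5×5 linear system over states ≠ 2 gives exactly h = [24475/3598, 3175/514, 0, 11125/1799, 21975/3598, 6985/1028] (h[2] = 0 is the target).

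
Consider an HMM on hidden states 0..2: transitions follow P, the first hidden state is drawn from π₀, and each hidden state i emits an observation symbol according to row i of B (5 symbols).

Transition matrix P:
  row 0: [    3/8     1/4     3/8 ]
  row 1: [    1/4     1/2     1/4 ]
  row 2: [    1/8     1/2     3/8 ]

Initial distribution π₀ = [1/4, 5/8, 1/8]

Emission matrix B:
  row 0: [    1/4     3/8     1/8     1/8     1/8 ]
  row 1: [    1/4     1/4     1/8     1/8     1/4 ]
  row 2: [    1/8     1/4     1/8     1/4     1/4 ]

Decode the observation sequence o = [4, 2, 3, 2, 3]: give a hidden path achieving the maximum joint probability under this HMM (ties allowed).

t=0: δ = [3.125e-02, 1.562e-01, 3.125e-02]  (obs o_0=4)
t=1: δ = [4.883e-03, 9.766e-03, 4.883e-03]  ψ = [1, 1, 1]  (obs o_1=2)
t=2: δ = [3.052e-04, 6.104e-04, 6.104e-04]  ψ = [1, 1, 1]  (obs o_2=3)
t=3: δ = [1.907e-05, 3.815e-05, 2.861e-05]  ψ = [1, 1, 2]  (obs o_3=2)
t=4: δ = [1.192e-06, 2.384e-06, 2.682e-06]  ψ = [1, 1, 2]  (obs o_4=3)
backtrack: best end state = 2; path = [1, 1, 2, 2, 2]

path = [1, 1, 2, 2, 2]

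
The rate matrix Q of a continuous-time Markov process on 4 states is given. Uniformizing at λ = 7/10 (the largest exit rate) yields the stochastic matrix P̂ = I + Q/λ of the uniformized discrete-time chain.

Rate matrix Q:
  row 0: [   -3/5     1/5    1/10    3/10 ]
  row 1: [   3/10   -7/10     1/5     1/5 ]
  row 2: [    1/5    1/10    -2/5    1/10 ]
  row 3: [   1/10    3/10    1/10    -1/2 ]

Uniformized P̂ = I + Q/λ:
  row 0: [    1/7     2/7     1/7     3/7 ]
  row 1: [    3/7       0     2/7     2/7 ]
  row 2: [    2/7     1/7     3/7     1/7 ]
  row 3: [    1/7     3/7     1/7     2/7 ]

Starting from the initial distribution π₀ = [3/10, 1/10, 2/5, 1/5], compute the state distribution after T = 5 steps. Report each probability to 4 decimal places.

π = [0.2427, 0.2266, 0.2454, 0.2853]

t=0: π = [0.3000, 0.1000, 0.4000, 0.2000]
t=1: π = [0.2286, 0.2286, 0.2714, 0.2714]
t=2: π = [0.2469, 0.2204, 0.2531, 0.2796]
t=3: π = [0.2420, 0.2265, 0.2466, 0.2848]
t=4: π = [0.2428, 0.2264, 0.2457, 0.2850]
t=5: π = [0.2427, 0.2266, 0.2454, 0.2853]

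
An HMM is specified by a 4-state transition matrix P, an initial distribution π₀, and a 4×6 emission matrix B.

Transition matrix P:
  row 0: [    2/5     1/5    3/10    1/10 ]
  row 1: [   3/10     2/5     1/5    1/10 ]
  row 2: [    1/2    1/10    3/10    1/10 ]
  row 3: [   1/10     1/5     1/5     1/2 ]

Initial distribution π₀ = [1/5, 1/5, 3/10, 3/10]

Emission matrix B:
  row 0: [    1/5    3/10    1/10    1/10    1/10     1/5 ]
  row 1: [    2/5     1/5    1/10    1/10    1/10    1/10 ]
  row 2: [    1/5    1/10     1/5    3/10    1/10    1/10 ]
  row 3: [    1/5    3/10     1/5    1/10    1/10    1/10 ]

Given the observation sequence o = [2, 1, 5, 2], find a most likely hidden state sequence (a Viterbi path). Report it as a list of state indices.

t=0: δ = [2.000e-02, 2.000e-02, 6.000e-02, 6.000e-02]  (obs o_0=2)
t=1: δ = [9.000e-03, 2.400e-03, 1.800e-03, 9.000e-03]  ψ = [2, 3, 2, 3]  (obs o_1=1)
t=2: δ = [7.200e-04, 1.800e-04, 2.700e-04, 4.500e-04]  ψ = [0, 0, 0, 3]  (obs o_2=5)
t=3: δ = [2.880e-05, 1.440e-05, 4.320e-05, 4.500e-05]  ψ = [0, 0, 0, 3]  (obs o_3=2)
backtrack: best end state = 3; path = [3, 3, 3, 3]

path = [3, 3, 3, 3]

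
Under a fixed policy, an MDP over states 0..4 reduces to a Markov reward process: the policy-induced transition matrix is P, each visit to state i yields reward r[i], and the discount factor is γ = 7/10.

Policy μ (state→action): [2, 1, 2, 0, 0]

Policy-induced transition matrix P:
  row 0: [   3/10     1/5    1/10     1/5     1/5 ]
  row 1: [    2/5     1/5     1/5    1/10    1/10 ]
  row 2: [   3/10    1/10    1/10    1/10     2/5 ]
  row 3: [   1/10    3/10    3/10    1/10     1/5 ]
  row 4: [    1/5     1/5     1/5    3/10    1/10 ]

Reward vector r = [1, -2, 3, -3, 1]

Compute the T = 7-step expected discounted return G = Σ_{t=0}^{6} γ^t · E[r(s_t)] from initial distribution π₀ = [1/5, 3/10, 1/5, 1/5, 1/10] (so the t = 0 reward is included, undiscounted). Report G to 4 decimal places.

t=0: π = [0.2000, 0.3000, 0.2000, 0.2000, 0.1000], E[r] = -0.3000, γ^t·E[r] = -0.300000, running G = -0.300000
t=1: π = [0.2800, 0.2000, 0.1800, 0.1400, 0.2000], E[r] = 0.2000, γ^t·E[r] = 0.140000, running G = -0.160000
t=2: π = [0.2720, 0.1960, 0.1680, 0.1680, 0.1960], E[r] = 0.0760, γ^t·E[r] = 0.037240, running G = -0.122760
t=3: π = [0.2664, 0.2000, 0.1728, 0.1664, 0.1944], E[r] = 0.0800, γ^t·E[r] = 0.027440, running G = -0.095320
t=4: π = [0.2673, 0.1994, 0.1727, 0.1655, 0.1951], E[r] = 0.0853, γ^t·E[r] = 0.020476, running G = -0.074844
t=5: π = [0.2673, 0.1993, 0.1726, 0.1658, 0.1951], E[r] = 0.0843, γ^t·E[r] = 0.014161, running G = -0.060683
t=6: π = [0.2673, 0.1993, 0.1726, 0.1658, 0.1951], E[r] = 0.0842, γ^t·E[r] = 0.009907, running G = -0.050776

G = -0.0508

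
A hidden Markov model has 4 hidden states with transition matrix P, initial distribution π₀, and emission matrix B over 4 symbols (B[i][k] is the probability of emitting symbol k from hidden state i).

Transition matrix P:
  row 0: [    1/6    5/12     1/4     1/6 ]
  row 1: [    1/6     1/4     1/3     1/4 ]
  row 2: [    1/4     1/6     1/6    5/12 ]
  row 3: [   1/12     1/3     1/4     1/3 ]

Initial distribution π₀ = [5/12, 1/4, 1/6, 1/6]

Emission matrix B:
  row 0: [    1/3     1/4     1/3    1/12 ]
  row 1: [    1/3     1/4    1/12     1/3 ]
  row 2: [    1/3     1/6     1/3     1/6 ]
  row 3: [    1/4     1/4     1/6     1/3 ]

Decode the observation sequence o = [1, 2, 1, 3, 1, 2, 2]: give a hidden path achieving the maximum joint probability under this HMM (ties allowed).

t=0: δ = [1.042e-01, 6.250e-02, 2.778e-02, 4.167e-02]  (obs o_0=1)
t=1: δ = [5.787e-03, 3.617e-03, 8.681e-03, 2.894e-03]  ψ = [0, 0, 0, 0]  (obs o_1=2)
t=2: δ = [5.425e-04, 6.028e-04, 2.411e-04, 9.042e-04]  ψ = [2, 0, 0, 2]  (obs o_2=1)
t=3: δ = [8.372e-06, 1.005e-04, 3.768e-05, 1.005e-04]  ψ = [1, 3, 3, 3]  (obs o_3=3)
t=4: δ = [4.186e-06, 8.372e-06, 5.582e-06, 8.372e-06]  ψ = [1, 3, 1, 3]  (obs o_4=1)
t=5: δ = [4.651e-07, 2.326e-07, 9.303e-07, 4.651e-07]  ψ = [1, 3, 1, 3]  (obs o_5=2)
t=6: δ = [7.752e-08, 1.615e-08, 5.168e-08, 6.460e-08]  ψ = [2, 0, 2, 2]  (obs o_6=2)
backtrack: best end state = 0; path = [0, 2, 3, 3, 1, 2, 0]

path = [0, 2, 3, 3, 1, 2, 0]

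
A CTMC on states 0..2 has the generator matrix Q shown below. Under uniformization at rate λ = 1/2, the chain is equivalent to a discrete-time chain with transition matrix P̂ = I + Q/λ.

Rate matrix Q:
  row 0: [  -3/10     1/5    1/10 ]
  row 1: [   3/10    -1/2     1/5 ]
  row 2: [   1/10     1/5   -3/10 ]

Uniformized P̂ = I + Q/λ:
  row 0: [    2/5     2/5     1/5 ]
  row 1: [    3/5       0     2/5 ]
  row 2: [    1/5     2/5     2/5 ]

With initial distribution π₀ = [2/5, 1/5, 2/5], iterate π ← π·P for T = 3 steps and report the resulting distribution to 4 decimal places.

t=0: π = [0.4000, 0.2000, 0.4000]
t=1: π = [0.3600, 0.3200, 0.3200]
t=2: π = [0.4000, 0.2720, 0.3280]
t=3: π = [0.3888, 0.2912, 0.3200]

π = [0.3888, 0.2912, 0.3200]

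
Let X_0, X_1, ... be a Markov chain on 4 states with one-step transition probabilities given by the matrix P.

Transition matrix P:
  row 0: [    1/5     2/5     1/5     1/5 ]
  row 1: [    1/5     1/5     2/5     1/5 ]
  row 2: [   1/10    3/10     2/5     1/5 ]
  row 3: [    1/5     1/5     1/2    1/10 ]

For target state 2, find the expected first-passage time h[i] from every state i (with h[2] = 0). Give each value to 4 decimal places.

h = [3.1731, 2.6442, 0.0000, 2.4038]

First-step conditioning: h[2] = 0; for i ≠ 2, h[i] = 1 + Σ_k P[i][k]·h[k].
  h[0] = 1 + 1/5·h[0] + 2/5·h[1] + 1/5·h[3]
  h[1] = 1 + 1/5·h[0] + 1/5·h[1] + 1/5·h[3]
  h[3] = 1 + 1/5·h[0] + 1/5·h[1] + 1/10·h[3]
Solving the 3×3 linear system over states ≠ 2 gives exactly h = [165/52, 275/104, 0, 125/52] (h[2] = 0 is the target).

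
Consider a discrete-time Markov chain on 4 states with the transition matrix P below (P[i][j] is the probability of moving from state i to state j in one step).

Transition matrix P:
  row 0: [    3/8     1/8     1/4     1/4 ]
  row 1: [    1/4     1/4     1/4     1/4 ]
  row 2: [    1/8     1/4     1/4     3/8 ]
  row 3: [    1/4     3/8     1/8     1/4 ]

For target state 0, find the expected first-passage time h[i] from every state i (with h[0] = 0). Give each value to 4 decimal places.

h = [0.0000, 4.4828, 5.0345, 4.4138]

First-step conditioning: h[0] = 0; for i ≠ 0, h[i] = 1 + Σ_k P[i][k]·h[k].
  h[1] = 1 + 1/4·h[1] + 1/4·h[2] + 1/4·h[3]
  h[2] = 1 + 1/4·h[1] + 1/4·h[2] + 3/8·h[3]
  h[3] = 1 + 3/8·h[1] + 1/8·h[2] + 1/4·h[3]
Solving the 3×3 linear system over states ≠ 0 gives exactly h = [0, 130/29, 146/29, 128/29] (h[0] = 0 is the target).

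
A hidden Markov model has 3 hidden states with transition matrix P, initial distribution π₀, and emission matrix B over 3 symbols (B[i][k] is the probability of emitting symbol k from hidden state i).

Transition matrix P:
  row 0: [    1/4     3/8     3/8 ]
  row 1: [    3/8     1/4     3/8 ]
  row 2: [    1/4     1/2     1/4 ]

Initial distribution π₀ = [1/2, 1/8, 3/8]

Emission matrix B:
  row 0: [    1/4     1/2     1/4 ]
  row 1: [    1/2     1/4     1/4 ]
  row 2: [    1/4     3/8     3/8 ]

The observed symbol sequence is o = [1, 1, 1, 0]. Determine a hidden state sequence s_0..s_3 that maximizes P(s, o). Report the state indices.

path = [0, 0, 2, 1]

t=0: δ = [2.500e-01, 3.125e-02, 1.406e-01]  (obs o_0=1)
t=1: δ = [3.125e-02, 2.344e-02, 3.516e-02]  ψ = [0, 0, 0]  (obs o_1=1)
t=2: δ = [4.395e-03, 4.395e-03, 4.395e-03]  ψ = [1, 2, 0]  (obs o_2=1)
t=3: δ = [4.120e-04, 1.099e-03, 4.120e-04]  ψ = [1, 2, 0]  (obs o_3=0)
backtrack: best end state = 1; path = [0, 0, 2, 1]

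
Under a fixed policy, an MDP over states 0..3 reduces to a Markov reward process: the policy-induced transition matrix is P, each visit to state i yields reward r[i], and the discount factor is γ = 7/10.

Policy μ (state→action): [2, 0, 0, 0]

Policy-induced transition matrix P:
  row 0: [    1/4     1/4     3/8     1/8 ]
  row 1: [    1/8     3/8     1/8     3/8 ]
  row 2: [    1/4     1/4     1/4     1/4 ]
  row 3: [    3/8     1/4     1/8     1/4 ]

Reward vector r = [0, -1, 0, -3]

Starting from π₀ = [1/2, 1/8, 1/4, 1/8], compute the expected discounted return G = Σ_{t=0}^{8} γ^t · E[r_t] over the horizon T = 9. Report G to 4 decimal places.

G = -2.6815

t=0: π = [0.5000, 0.1250, 0.2500, 0.1250], E[r] = -0.5000, γ^t·E[r] = -0.500000, running G = -0.500000
t=1: π = [0.2500, 0.2656, 0.2813, 0.2031], E[r] = -0.8750, γ^t·E[r] = -0.612500, running G = -1.112500
t=2: π = [0.2422, 0.2832, 0.2227, 0.2520], E[r] = -1.0391, γ^t·E[r] = -0.509141, running G = -1.621641
t=3: π = [0.2461, 0.2854, 0.2134, 0.2551], E[r] = -1.0508, γ^t·E[r] = -0.360418, running G = -1.982059
t=4: π = [0.2462, 0.2857, 0.2132, 0.2549], E[r] = -1.0504, γ^t·E[r] = -0.252205, running G = -2.234263
t=5: π = [0.2462, 0.2857, 0.2132, 0.2549], E[r] = -1.0505, γ^t·E[r] = -0.176559, running G = -2.410822
t=6: π = [0.2462, 0.2857, 0.2132, 0.2549], E[r] = -1.0505, γ^t·E[r] = -0.123596, running G = -2.534418
t=7: π = [0.2462, 0.2857, 0.2132, 0.2549], E[r] = -1.0505, γ^t·E[r] = -0.086517, running G = -2.620935
t=8: π = [0.2462, 0.2857, 0.2132, 0.2549], E[r] = -1.0505, γ^t·E[r] = -0.060562, running G = -2.681497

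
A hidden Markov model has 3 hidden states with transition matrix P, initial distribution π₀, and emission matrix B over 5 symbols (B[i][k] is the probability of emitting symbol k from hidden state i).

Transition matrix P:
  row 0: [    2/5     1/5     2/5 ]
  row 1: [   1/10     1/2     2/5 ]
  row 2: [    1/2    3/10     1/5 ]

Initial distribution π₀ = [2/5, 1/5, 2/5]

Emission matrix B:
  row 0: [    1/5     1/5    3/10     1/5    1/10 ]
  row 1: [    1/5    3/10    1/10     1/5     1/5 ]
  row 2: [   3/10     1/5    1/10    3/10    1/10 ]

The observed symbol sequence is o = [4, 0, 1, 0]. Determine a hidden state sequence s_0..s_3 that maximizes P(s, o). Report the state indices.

path = [1, 1, 1, 2]

t=0: δ = [4.000e-02, 4.000e-02, 4.000e-02]  (obs o_0=4)
t=1: δ = [4.000e-03, 4.000e-03, 4.800e-03]  ψ = [2, 1, 0]  (obs o_1=0)
t=2: δ = [4.800e-04, 6.000e-04, 3.200e-04]  ψ = [2, 1, 0]  (obs o_2=1)
t=3: δ = [3.840e-05, 6.000e-05, 7.200e-05]  ψ = [0, 1, 1]  (obs o_3=0)
backtrack: best end state = 2; path = [1, 1, 1, 2]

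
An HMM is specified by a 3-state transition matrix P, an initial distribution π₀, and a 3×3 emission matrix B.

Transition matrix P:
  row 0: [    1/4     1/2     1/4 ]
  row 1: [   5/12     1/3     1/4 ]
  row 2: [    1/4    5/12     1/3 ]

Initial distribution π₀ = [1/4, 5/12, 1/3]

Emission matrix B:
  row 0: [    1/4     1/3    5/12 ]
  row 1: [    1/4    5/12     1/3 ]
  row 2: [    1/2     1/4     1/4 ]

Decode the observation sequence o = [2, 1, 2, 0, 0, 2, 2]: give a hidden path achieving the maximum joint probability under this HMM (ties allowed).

t=0: δ = [1.042e-01, 1.389e-01, 8.333e-02]  (obs o_0=2)
t=1: δ = [1.929e-02, 2.170e-02, 8.681e-03]  ψ = [1, 0, 1]  (obs o_1=1)
t=2: δ = [3.768e-03, 3.215e-03, 1.356e-03]  ψ = [1, 0, 1]  (obs o_2=2)
t=3: δ = [3.349e-04, 4.710e-04, 4.710e-04]  ψ = [1, 0, 0]  (obs o_3=0)
t=4: δ = [4.906e-05, 4.906e-05, 7.849e-05]  ψ = [1, 2, 2]  (obs o_4=0)
t=5: δ = [8.517e-06, 1.090e-05, 6.541e-06]  ψ = [1, 2, 2]  (obs o_5=2)
t=6: δ = [1.893e-06, 1.419e-06, 6.814e-07]  ψ = [1, 0, 1]  (obs o_6=2)
backtrack: best end state = 0; path = [0, 1, 0, 2, 2, 1, 0]

path = [0, 1, 0, 2, 2, 1, 0]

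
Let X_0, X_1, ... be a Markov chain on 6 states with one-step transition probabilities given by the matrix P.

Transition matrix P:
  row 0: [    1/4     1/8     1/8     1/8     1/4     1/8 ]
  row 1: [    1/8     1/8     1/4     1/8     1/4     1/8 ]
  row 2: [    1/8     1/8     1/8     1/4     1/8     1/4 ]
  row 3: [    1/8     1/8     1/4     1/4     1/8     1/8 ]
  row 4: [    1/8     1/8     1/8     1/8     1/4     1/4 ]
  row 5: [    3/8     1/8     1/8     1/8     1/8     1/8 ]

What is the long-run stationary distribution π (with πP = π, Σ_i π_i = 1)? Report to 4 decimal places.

π = [0.1910, 0.1250, 0.1614, 0.1659, 0.1880, 0.1687]

Balance equations π_j = Σ_i π_i·P[i][j]:
  π_0 = 1/4·π_0 + 1/8·π_1 + 1/8·π_2 + 1/8·π_3 + 1/8·π_4 + 3/8·π_5
  π_1 = 1/8·π_0 + 1/8·π_1 + 1/8·π_2 + 1/8·π_3 + 1/8·π_4 + 1/8·π_5
  π_2 = 1/8·π_0 + 1/4·π_1 + 1/8·π_2 + 1/4·π_3 + 1/8·π_4 + 1/8·π_5
  π_3 = 1/8·π_0 + 1/8·π_1 + 1/4·π_2 + 1/4·π_3 + 1/8·π_4 + 1/8·π_5
  π_4 = 1/4·π_0 + 1/4·π_1 + 1/8·π_2 + 1/8·π_3 + 1/4·π_4 + 1/8·π_5
  normalize: π_0 + π_1 + π_2 + π_3 + π_4 + π_5 = 1
Solving the linear system gives exactly π = [683/3575, 1/8, 71/440, 73/440, 5377/28600, 603/3575].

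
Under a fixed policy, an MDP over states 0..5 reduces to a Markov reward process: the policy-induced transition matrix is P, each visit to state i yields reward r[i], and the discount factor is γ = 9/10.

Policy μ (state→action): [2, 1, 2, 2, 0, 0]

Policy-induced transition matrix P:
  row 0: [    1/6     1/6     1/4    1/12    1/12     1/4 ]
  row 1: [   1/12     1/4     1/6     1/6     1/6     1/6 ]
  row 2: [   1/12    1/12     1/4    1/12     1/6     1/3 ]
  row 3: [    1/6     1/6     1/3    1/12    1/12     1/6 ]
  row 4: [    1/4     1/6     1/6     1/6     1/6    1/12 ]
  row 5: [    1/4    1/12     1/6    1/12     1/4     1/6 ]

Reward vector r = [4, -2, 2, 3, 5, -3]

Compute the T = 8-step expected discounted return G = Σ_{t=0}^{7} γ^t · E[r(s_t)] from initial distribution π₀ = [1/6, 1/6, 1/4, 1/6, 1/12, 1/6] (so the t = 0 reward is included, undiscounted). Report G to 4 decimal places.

G = 7.4057

t=0: π = [0.1667, 0.1667, 0.2500, 0.1667, 0.0833, 0.1667], E[r] = 1.2500, γ^t·E[r] = 1.250000, running G = 1.250000
t=1: π = [0.1528, 0.1458, 0.2292, 0.1042, 0.1528, 0.2153], E[r] = 1.2083, γ^t·E[r] = 1.087500, running G = 2.337500
t=2: π = [0.1661, 0.1418, 0.2159, 0.1082, 0.1632, 0.2049], E[r] = 1.3385, γ^t·E[r] = 1.084219, running G = 3.421719
t=3: π = [0.1675, 0.1434, 0.2165, 0.1087, 0.1609, 0.2029], E[r] = 1.3383, γ^t·E[r] = 0.975656, running G = 4.397375
t=4: π = [0.1670, 0.1437, 0.2168, 0.1087, 0.1606, 0.2033], E[r] = 1.3331, γ^t·E[r] = 0.874642, running G = 5.272017
t=5: π = [0.1669, 0.1436, 0.2168, 0.1087, 0.1606, 0.2033], E[r] = 1.3333, γ^t·E[r] = 0.787297, running G = 6.059314
t=6: π = [0.1670, 0.1436, 0.2168, 0.1087, 0.1606, 0.2033], E[r] = 1.3334, γ^t·E[r] = 0.708641, running G = 6.767955
t=7: π = [0.1670, 0.1436, 0.2168, 0.1087, 0.1606, 0.2033], E[r] = 1.3334, γ^t·E[r] = 0.637771, running G = 7.405725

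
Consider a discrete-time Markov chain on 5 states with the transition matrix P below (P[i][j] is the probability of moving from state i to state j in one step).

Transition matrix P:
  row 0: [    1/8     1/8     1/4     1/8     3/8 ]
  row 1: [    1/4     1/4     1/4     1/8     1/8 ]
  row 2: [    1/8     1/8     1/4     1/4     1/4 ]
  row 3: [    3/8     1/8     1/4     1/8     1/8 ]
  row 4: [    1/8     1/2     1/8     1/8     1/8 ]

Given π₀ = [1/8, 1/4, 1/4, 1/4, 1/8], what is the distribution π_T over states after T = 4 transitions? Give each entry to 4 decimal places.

t=0: π = [0.1250, 0.2500, 0.2500, 0.2500, 0.1250]
t=1: π = [0.2188, 0.2031, 0.2344, 0.1563, 0.1875]
t=2: π = [0.1895, 0.2207, 0.2266, 0.1543, 0.2090]
t=3: π = [0.1912, 0.2310, 0.2239, 0.1533, 0.2007]
t=4: π = [0.1922, 0.2291, 0.2249, 0.1530, 0.2008]

π = [0.1922, 0.2291, 0.2249, 0.1530, 0.2008]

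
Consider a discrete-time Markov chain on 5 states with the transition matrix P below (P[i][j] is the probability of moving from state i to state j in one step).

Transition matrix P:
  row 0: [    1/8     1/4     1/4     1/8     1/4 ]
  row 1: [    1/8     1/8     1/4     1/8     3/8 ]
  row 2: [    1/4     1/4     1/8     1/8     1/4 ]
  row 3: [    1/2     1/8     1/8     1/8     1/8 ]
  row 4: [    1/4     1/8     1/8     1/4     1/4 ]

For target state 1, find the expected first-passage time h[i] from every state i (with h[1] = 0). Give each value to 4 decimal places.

First-step conditioning: h[1] = 0; for i ≠ 1, h[i] = 1 + Σ_k P[i][k]·h[k].
  h[0] = 1 + 1/8·h[0] + 1/4·h[2] + 1/8·h[3] + 1/4·h[4]
  h[2] = 1 + 1/4·h[0] + 1/8·h[2] + 1/8·h[3] + 1/4·h[4]
  h[3] = 1 + 1/2·h[0] + 1/8·h[2] + 1/8·h[3] + 1/8·h[4]
  h[4] = 1 + 1/4·h[0] + 1/8·h[2] + 1/4·h[3] + 1/4·h[4]
Solving the 4×4 linear system over states ≠ 1 gives exactly h = [104/21, 0, 104/21, 192/35, 592/105] (h[1] = 0 is the target).

h = [4.9524, 0.0000, 4.9524, 5.4857, 5.6381]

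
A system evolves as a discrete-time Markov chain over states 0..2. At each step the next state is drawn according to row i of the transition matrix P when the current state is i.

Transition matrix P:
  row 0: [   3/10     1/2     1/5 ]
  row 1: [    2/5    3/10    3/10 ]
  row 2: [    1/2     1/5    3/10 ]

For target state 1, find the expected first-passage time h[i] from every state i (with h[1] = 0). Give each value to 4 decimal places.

h = [2.3077, 0.0000, 3.0769]

First-step conditioning: h[1] = 0; for i ≠ 1, h[i] = 1 + Σ_k P[i][k]·h[k].
  h[0] = 1 + 3/10·h[0] + 1/5·h[2]
  h[2] = 1 + 1/2·h[0] + 3/10·h[2]
Solving the 2×2 linear system over states ≠ 1 gives exactly h = [30/13, 0, 40/13] (h[1] = 0 is the target).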